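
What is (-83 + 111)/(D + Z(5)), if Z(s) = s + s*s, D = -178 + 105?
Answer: -28/43 ≈ -0.65116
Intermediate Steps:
D = -73
Z(s) = s + s²
(-83 + 111)/(D + Z(5)) = (-83 + 111)/(-73 + 5*(1 + 5)) = 28/(-73 + 5*6) = 28/(-73 + 30) = 28/(-43) = 28*(-1/43) = -28/43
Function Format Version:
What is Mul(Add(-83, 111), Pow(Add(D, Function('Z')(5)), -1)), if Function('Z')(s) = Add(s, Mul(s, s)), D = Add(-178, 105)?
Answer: Rational(-28, 43) ≈ -0.65116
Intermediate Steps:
D = -73
Function('Z')(s) = Add(s, Pow(s, 2))
Mul(Add(-83, 111), Pow(Add(D, Function('Z')(5)), -1)) = Mul(Add(-83, 111), Pow(Add(-73, Mul(5, Add(1, 5))), -1)) = Mul(28, Pow(Add(-73, Mul(5, 6)), -1)) = Mul(28, Pow(Add(-73, 30), -1)) = Mul(28, Pow(-43, -1)) = Mul(28, Rational(-1, 43)) = Rational(-28, 43)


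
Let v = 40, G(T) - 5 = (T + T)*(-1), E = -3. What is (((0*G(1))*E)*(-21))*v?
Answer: 0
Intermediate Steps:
G(T) = 5 - 2*T (G(T) = 5 + (T + T)*(-1) = 5 + (2*T)*(-1) = 5 - 2*T)
(((0*G(1))*E)*(-21))*v = (((0*(5 - 2*1))*(-3))*(-21))*40 = (((0*(5 - 2))*(-3))*(-21))*40 = (((0*3)*(-3))*(-21))*40 = ((0*(-3))*(-21))*40 = (0*(-21))*40 = 0*40 = 0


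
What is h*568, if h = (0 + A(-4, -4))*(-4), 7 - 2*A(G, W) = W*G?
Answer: 10224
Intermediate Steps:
A(G, W) = 7/2 - G*W/2 (A(G, W) = 7/2 - W*G/2 = 7/2 - G*W/2)
h = 18 (h = (0 + (7/2 - ½*(-4)*(-4)))*(-4) = (0 + (7/2 - 8))*(-4) = (0 - 9/2)*(-4) = -9/2*(-4) = 18)
h*568 = 18*568 = 10224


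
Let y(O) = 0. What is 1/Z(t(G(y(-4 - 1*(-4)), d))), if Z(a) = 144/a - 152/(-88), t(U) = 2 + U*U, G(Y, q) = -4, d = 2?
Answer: 11/107 ≈ 0.10280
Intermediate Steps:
t(U) = 2 + U²
Z(a) = 19/11 + 144/a (Z(a) = 144/a - 152*(-1/88) = 144/a + 19/11 = 19/11 + 144/a)
1/Z(t(G(y(-4 - 1*(-4)), d))) = 1/(19/11 + 144/(2 + (-4)²)) = 1/(19/11 + 144/(2 + 16)) = 1/(19/11 + 144/18) = 1/(19/11 + 144*(1/18)) = 1/(19/11 + 8) = 1/(107/11) = 11/107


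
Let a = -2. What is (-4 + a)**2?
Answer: 36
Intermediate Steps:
(-4 + a)**2 = (-4 - 2)**2 = (-6)**2 = 36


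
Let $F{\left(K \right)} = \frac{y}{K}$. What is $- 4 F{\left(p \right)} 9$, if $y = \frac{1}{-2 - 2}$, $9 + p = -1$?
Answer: $- \frac{9}{10} \approx -0.9$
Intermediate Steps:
$p = -10$ ($p = -9 - 1 = -10$)
$y = - \frac{1}{4}$ ($y = \frac{1}{-4} = - \frac{1}{4} \approx -0.25$)
$F{\left(K \right)} = - \frac{1}{4 K}$
$- 4 F{\left(p \right)} 9 = - 4 \left(- \frac{1}{4 \left(-10\right)}\right) 9 = - 4 \left(\left(- \frac{1}{4}\right) \left(- \frac{1}{10}\right)\right) 9 = \left(-4\right) \frac{1}{40} \cdot 9 = \left(- \frac{1}{10}\right) 9 = - \frac{9}{10}$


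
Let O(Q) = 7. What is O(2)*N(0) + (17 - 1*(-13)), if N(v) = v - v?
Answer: 30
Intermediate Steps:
N(v) = 0
O(2)*N(0) + (17 - 1*(-13)) = 7*0 + (17 - 1*(-13)) = 0 + (17 + 13) = 0 + 30 = 30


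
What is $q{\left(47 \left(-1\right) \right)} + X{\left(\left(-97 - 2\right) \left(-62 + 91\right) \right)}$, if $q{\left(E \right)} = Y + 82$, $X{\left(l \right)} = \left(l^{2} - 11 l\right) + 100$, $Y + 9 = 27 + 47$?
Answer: $8274469$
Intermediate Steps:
$Y = 65$ ($Y = -9 + \left(27 + 47\right) = -9 + 74 = 65$)
$X{\left(l \right)} = 100 + l^{2} - 11 l$
$q{\left(E \right)} = 147$ ($q{\left(E \right)} = 65 + 82 = 147$)
$q{\left(47 \left(-1\right) \right)} + X{\left(\left(-97 - 2\right) \left(-62 + 91\right) \right)} = 147 + \left(100 + \left(\left(-97 - 2\right) \left(-62 + 91\right)\right)^{2} - 11 \left(-97 - 2\right) \left(-62 + 91\right)\right) = 147 + \left(100 + \left(\left(-99\right) 29\right)^{2} - 11 \left(\left(-99\right) 29\right)\right) = 147 + \left(100 + \left(-2871\right)^{2} - -31581\right) = 147 + \left(100 + 8242641 + 31581\right) = 147 + 8274322 = 8274469$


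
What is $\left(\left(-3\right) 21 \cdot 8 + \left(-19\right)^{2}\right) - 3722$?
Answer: $-3865$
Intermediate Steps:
$\left(\left(-3\right) 21 \cdot 8 + \left(-19\right)^{2}\right) - 3722 = \left(\left(-63\right) 8 + 361\right) - 3722 = \left(-504 + 361\right) - 3722 = -143 - 3722 = -3865$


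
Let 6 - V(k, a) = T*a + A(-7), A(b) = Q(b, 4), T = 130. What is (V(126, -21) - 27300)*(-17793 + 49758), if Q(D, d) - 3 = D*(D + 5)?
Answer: -785731665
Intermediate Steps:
Q(D, d) = 3 + D*(5 + D) (Q(D, d) = 3 + D*(D + 5) = 3 + D*(5 + D))
A(b) = 3 + b² + 5*b
V(k, a) = -11 - 130*a (V(k, a) = 6 - (130*a + (3 + (-7)² + 5*(-7))) = 6 - (130*a + (3 + 49 - 35)) = 6 - (130*a + 17) = 6 - (17 + 130*a) = 6 + (-17 - 130*a) = -11 - 130*a)
(V(126, -21) - 27300)*(-17793 + 49758) = ((-11 - 130*(-21)) - 27300)*(-17793 + 49758) = ((-11 + 2730) - 27300)*31965 = (2719 - 27300)*31965 = -24581*31965 = -785731665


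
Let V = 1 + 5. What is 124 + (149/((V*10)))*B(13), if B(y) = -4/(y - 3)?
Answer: 18451/150 ≈ 123.01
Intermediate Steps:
V = 6
B(y) = -4/(-3 + y)
124 + (149/((V*10)))*B(13) = 124 + (149/((6*10)))*(-4/(-3 + 13)) = 124 + (149/60)*(-4/10) = 124 + (149*(1/60))*(-4*⅒) = 124 + (149/60)*(-⅖) = 124 - 149/150 = 18451/150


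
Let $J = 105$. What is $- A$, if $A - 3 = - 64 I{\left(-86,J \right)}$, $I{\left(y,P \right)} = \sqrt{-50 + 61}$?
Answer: $-3 + 64 \sqrt{11} \approx 209.26$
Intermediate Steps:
$I{\left(y,P \right)} = \sqrt{11}$
$A = 3 - 64 \sqrt{11} \approx -209.26$
$- A = - (3 - 64 \sqrt{11}) = -3 + 64 \sqrt{11}$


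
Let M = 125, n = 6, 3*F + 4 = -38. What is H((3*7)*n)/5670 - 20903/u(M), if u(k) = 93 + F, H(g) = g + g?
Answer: -940477/3555 ≈ -264.55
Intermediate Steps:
F = -14 (F = -4/3 + (⅓)*(-38) = -4/3 - 38/3 = -14)
H(g) = 2*g
u(k) = 79 (u(k) = 93 - 14 = 79)
H((3*7)*n)/5670 - 20903/u(M) = (2*((3*7)*6))/5670 - 20903/79 = (2*(21*6))*(1/5670) - 20903*1/79 = (2*126)*(1/5670) - 20903/79 = 252*(1/5670) - 20903/79 = 2/45 - 20903/79 = -940477/3555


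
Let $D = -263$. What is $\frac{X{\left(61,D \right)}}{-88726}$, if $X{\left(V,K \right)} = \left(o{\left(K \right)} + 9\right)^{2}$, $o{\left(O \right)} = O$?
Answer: $- \frac{32258}{44363} \approx -0.72714$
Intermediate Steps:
$X{\left(V,K \right)} = \left(9 + K\right)^{2}$ ($X{\left(V,K \right)} = \left(K + 9\right)^{2} = \left(9 + K\right)^{2}$)
$\frac{X{\left(61,D \right)}}{-88726} = \frac{\left(9 - 263\right)^{2}}{-88726} = \left(-254\right)^{2} \left(- \frac{1}{88726}\right) = 64516 \left(- \frac{1}{88726}\right) = - \frac{32258}{44363}$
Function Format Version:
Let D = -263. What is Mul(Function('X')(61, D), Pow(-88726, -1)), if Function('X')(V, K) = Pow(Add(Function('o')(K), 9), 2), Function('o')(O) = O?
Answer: Rational(-32258, 44363) ≈ -0.72714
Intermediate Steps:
Function('X')(V, K) = Pow(Add(9, K), 2) (Function('X')(V, K) = Pow(Add(K, 9), 2) = Pow(Add(9, K), 2))
Mul(Function('X')(61, D), Pow(-88726, -1)) = Mul(Pow(Add(9, -263), 2), Pow(-88726, -1)) = Mul(Pow(-254, 2), Rational(-1, 88726)) = Mul(64516, Rational(-1, 88726)) = Rational(-32258, 44363)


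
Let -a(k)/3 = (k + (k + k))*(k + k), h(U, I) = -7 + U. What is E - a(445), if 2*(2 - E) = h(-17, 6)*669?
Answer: 3572480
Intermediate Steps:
a(k) = -18*k² (a(k) = -3*(k + (k + k))*(k + k) = -3*(k + 2*k)*2*k = -3*3*k*2*k = -18*k²)
E = 8030 (E = 2 - (-7 - 17)*669/2 = 2 - (-12)*669 = 2 - ½*(-16056) = 2 + 8028 = 8030)
E - a(445) = 8030 - (-18)*445² = 8030 - (-18)*198025 = 8030 - 1*(-3564450) = 8030 + 3564450 = 3572480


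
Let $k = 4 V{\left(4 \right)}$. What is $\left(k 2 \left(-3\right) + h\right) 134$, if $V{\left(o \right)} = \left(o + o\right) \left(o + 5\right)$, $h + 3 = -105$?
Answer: $-246024$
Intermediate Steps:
$h = -108$ ($h = -3 - 105 = -108$)
$V{\left(o \right)} = 2 o \left(5 + o\right)$
$k = 288$ ($k = 4 \cdot 2 \cdot 4 \left(5 + 4\right) = 4 \cdot 2 \cdot 4 \cdot 9 = 4 \cdot 72 = 288$)
$\left(k 2 \left(-3\right) + h\right) 134 = \left(288 \cdot 2 \left(-3\right) - 108\right) 134 = \left(576 \left(-3\right) - 108\right) 134 = \left(-1728 - 108\right) 134 = \left(-1836\right) 134 = -246024$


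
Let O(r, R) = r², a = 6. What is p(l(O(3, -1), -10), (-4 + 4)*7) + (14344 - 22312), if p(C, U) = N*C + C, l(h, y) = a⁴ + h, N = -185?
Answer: -248088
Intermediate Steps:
l(h, y) = 1296 + h (l(h, y) = 6⁴ + h = 1296 + h)
p(C, U) = -184*C (p(C, U) = -185*C + C = -184*C)
p(l(O(3, -1), -10), (-4 + 4)*7) + (14344 - 22312) = -184*(1296 + 3²) + (14344 - 22312) = -184*(1296 + 9) - 7968 = -184*1305 - 7968 = -240120 - 7968 = -248088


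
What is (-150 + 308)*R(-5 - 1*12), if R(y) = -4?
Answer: -632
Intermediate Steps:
(-150 + 308)*R(-5 - 1*12) = (-150 + 308)*(-4) = 158*(-4) = -632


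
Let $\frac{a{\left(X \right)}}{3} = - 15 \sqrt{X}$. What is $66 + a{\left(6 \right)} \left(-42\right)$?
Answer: $66 + 1890 \sqrt{6} \approx 4695.5$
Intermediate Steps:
$a{\left(X \right)} = - 45 \sqrt{X}$ ($a{\left(X \right)} = 3 \left(- 15 \sqrt{X}\right) = - 45 \sqrt{X}$)
$66 + a{\left(6 \right)} \left(-42\right) = 66 + - 45 \sqrt{6} \left(-42\right) = 66 + 1890 \sqrt{6}$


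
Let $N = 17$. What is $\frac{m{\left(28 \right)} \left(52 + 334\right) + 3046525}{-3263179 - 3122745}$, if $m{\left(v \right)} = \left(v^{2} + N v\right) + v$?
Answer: $- \frac{3543693}{6385924} \approx -0.55492$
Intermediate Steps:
$m{\left(v \right)} = v^{2} + 18 v$ ($m{\left(v \right)} = \left(v^{2} + 17 v\right) + v = v^{2} + 18 v$)
$\frac{m{\left(28 \right)} \left(52 + 334\right) + 3046525}{-3263179 - 3122745} = \frac{28 \left(18 + 28\right) \left(52 + 334\right) + 3046525}{-3263179 - 3122745} = \frac{28 \cdot 46 \cdot 386 + 3046525}{-6385924} = \left(1288 \cdot 386 + 3046525\right) \left(- \frac{1}{6385924}\right) = \left(497168 + 3046525\right) \left(- \frac{1}{6385924}\right) = 3543693 \left(- \frac{1}{6385924}\right) = - \frac{3543693}{6385924}$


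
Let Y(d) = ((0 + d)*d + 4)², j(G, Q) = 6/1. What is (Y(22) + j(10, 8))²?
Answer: 56715422500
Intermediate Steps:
j(G, Q) = 6 (j(G, Q) = 6*1 = 6)
Y(d) = (4 + d²)² (Y(d) = (d*d + 4)² = (d² + 4)² = (4 + d²)²)
(Y(22) + j(10, 8))² = ((4 + 22²)² + 6)² = ((4 + 484)² + 6)² = (488² + 6)² = (238144 + 6)² = 238150² = 56715422500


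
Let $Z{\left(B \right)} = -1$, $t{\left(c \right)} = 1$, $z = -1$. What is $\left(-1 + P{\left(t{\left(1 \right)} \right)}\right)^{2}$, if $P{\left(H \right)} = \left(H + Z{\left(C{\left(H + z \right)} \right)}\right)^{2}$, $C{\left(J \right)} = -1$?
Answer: $1$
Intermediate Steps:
$P{\left(H \right)} = \left(-1 + H\right)^{2}$ ($P{\left(H \right)} = \left(H - 1\right)^{2} = \left(-1 + H\right)^{2}$)
$\left(-1 + P{\left(t{\left(1 \right)} \right)}\right)^{2} = \left(-1 + \left(-1 + 1\right)^{2}\right)^{2} = \left(-1 + 0^{2}\right)^{2} = \left(-1 + 0\right)^{2} = \left(-1\right)^{2} = 1$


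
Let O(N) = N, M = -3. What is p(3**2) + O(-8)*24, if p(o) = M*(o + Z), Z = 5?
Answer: -234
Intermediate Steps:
p(o) = -15 - 3*o (p(o) = -3*(o + 5) = -3*(5 + o) = -15 - 3*o)
p(3**2) + O(-8)*24 = (-15 - 3*3**2) - 8*24 = (-15 - 3*9) - 192 = (-15 - 27) - 192 = -42 - 192 = -234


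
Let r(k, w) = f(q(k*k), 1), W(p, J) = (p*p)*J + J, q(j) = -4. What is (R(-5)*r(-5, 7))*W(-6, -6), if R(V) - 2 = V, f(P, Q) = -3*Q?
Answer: -1998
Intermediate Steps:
W(p, J) = J + J*p**2 (W(p, J) = p**2*J + J = J*p**2 + J = J + J*p**2)
r(k, w) = -3 (r(k, w) = -3*1 = -3)
R(V) = 2 + V
(R(-5)*r(-5, 7))*W(-6, -6) = ((2 - 5)*(-3))*(-6*(1 + (-6)**2)) = (-3*(-3))*(-6*(1 + 36)) = 9*(-6*37) = 9*(-222) = -1998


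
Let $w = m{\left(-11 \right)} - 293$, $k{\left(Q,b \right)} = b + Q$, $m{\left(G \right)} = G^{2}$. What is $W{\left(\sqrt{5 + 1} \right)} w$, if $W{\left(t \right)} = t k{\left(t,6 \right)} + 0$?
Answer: $-1032 - 1032 \sqrt{6} \approx -3559.9$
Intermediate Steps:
$k{\left(Q,b \right)} = Q + b$
$W{\left(t \right)} = t \left(6 + t\right)$ ($W{\left(t \right)} = t \left(t + 6\right) + 0 = t \left(6 + t\right) + 0 = t \left(6 + t\right)$)
$w = -172$ ($w = \left(-11\right)^{2} - 293 = 121 - 293 = -172$)
$W{\left(\sqrt{5 + 1} \right)} w = \sqrt{5 + 1} \left(6 + \sqrt{5 + 1}\right) \left(-172\right) = \sqrt{6} \left(6 + \sqrt{6}\right) \left(-172\right) = - 172 \sqrt{6} \left(6 + \sqrt{6}\right)$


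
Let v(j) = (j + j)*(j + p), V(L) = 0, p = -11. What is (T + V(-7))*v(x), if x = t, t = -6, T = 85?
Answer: 17340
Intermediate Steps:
x = -6
v(j) = 2*j*(-11 + j) (v(j) = (j + j)*(j - 11) = (2*j)*(-11 + j) = 2*j*(-11 + j))
(T + V(-7))*v(x) = (85 + 0)*(2*(-6)*(-11 - 6)) = 85*(2*(-6)*(-17)) = 85*204 = 17340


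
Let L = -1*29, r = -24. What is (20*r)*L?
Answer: 13920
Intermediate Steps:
L = -29
(20*r)*L = (20*(-24))*(-29) = -480*(-29) = 13920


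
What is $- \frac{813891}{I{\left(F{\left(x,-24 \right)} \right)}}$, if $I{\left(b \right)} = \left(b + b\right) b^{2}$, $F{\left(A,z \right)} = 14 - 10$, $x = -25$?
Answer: $- \frac{813891}{128} \approx -6358.5$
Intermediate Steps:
$F{\left(A,z \right)} = 4$ ($F{\left(A,z \right)} = 14 - 10 = 4$)
$I{\left(b \right)} = 2 b^{3}$ ($I{\left(b \right)} = 2 b b^{2} = 2 b^{3}$)
$- \frac{813891}{I{\left(F{\left(x,-24 \right)} \right)}} = - \frac{813891}{2 \cdot 4^{3}} = - \frac{813891}{2 \cdot 64} = - \frac{813891}{128}$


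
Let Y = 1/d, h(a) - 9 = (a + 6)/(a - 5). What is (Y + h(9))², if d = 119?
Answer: 36881329/226576 ≈ 162.78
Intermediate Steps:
h(a) = 9 + (6 + a)/(-5 + a) (h(a) = 9 + (a + 6)/(a - 5) = 9 + (6 + a)/(-5 + a))
Y = 1/119 ≈ 0.0084034
(Y + h(9))² = (1/119 + (-39 + 10*9)/(-5 + 9))² = (1/119 + (-39 + 90)/4)² = (1/119 + (¼)*51)² = (1/119 + 51/4)² = (6073/476)² = 36881329/226576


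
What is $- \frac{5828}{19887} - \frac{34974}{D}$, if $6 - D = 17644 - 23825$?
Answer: $- \frac{731585774}{123040869} \approx -5.9459$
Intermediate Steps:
$D = 6187$ ($D = 6 - \left(17644 - 23825\right) = 6 - -6181 = 6 + 6181 = 6187$)
$- \frac{5828}{19887} - \frac{34974}{D} = - \frac{5828}{19887} - \frac{34974}{6187} = - \frac{731585774}{123040869}$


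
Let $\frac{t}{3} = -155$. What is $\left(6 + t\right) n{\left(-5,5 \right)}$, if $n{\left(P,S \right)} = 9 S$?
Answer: $-20655$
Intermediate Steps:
$t = -465$ ($t = 3 \left(-155\right) = -465$)
$\left(6 + t\right) n{\left(-5,5 \right)} = \left(6 - 465\right) 9 \cdot 5 = \left(-459\right) 45 = -20655$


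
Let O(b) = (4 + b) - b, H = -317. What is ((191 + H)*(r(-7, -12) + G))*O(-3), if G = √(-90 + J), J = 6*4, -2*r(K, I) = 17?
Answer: 4284 - 504*I*√66 ≈ 4284.0 - 4094.5*I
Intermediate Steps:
r(K, I) = -17/2 (r(K, I) = -½*17 = -17/2)
J = 24
G = I*√66 (G = √(-90 + 24) = √(-66) = I*√66 ≈ 8.124*I)
O(b) = 4
((191 + H)*(r(-7, -12) + G))*O(-3) = ((191 - 317)*(-17/2 + I*√66))*4 = -126*(-17/2 + I*√66)*4 = (1071 - 126*I*√66)*4 = 4284 - 504*I*√66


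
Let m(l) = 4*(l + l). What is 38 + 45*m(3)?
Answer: 1118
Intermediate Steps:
m(l) = 8*l (m(l) = 4*(2*l) = 8*l)
38 + 45*m(3) = 38 + 45*(8*3) = 38 + 45*24 = 38 + 1080 = 1118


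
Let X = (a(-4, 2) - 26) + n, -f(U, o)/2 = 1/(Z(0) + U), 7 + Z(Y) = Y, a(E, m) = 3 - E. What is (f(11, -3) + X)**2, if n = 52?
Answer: 4225/4 ≈ 1056.3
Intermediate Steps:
Z(Y) = -7 + Y
f(U, o) = -2/(-7 + U) (f(U, o) = -2/((-7 + 0) + U) = -2/(-7 + U))
X = 33 (X = ((3 - 1*(-4)) - 26) + 52 = ((3 + 4) - 26) + 52 = (7 - 26) + 52 = -19 + 52 = 33)
(f(11, -3) + X)**2 = (-2/(-7 + 11) + 33)**2 = (-2/4 + 33)**2 = (-2*1/4 + 33)**2 = (-1/2 + 33)**2 = (65/2)**2 = 4225/4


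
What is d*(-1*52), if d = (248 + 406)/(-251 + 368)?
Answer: -872/3 ≈ -290.67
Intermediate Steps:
d = 218/39 (d = 654/117 = 654*(1/117) = 218/39 ≈ 5.5897)
d*(-1*52) = 218*(-1*52)/39 = (218/39)*(-52) = -872/3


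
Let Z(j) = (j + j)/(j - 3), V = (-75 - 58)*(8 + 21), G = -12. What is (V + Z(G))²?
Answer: 371602729/25 ≈ 1.4864e+7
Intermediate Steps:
V = -3857 (V = -133*29 = -3857)
Z(j) = 2*j/(-3 + j) (Z(j) = (2*j)/(-3 + j) = 2*j/(-3 + j))
(V + Z(G))² = (-3857 + 2*(-12)/(-3 - 12))² = (-3857 + 2*(-12)/(-15))² = (-3857 + 2*(-12)*(-1/15))² = (-3857 + 8/5)² = (-19277/5)² = 371602729/25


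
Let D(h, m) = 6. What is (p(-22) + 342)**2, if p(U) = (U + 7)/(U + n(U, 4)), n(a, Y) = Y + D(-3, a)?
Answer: 1885129/16 ≈ 1.1782e+5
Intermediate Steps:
n(a, Y) = 6 + Y (n(a, Y) = Y + 6 = 6 + Y)
p(U) = (7 + U)/(10 + U) (p(U) = (U + 7)/(U + (6 + 4)) = (7 + U)/(U + 10) = (7 + U)/(10 + U))
(p(-22) + 342)**2 = ((7 - 22)/(10 - 22) + 342)**2 = (-15/(-12) + 342)**2 = (-1/12*(-15) + 342)**2 = (5/4 + 342)**2 = (1373/4)**2 = 1885129/16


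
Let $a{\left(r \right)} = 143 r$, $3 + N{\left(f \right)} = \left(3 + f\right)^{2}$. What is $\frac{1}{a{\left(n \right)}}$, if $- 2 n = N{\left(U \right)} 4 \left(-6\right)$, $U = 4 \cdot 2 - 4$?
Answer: $\frac{1}{78936} \approx 1.2668 \cdot 10^{-5}$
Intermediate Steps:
$U = 4$ ($U = 8 - 4 = 4$)
$N{\left(f \right)} = -3 + \left(3 + f\right)^{2}$
$n = 552$ ($n = - \frac{\left(-3 + \left(3 + 4\right)^{2}\right) 4 \left(-6\right)}{2} = - \frac{\left(-3 + 7^{2}\right) 4 \left(-6\right)}{2} = - \frac{\left(-3 + 49\right) 4 \left(-6\right)}{2} = - \frac{46 \cdot 4 \left(-6\right)}{2} = - \frac{184 \left(-6\right)}{2} = \left(- \frac{1}{2}\right) \left(-1104\right) = 552$)
$\frac{1}{a{\left(n \right)}} = \frac{1}{143 \cdot 552} = \frac{1}{78936}$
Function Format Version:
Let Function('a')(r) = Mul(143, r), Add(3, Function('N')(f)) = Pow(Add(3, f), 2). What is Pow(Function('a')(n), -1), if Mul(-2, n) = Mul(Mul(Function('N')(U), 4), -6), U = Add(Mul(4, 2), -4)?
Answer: Rational(1, 78936) ≈ 1.2668e-5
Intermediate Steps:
U = 4 (U = Add(8, -4) = 4)
Function('N')(f) = Add(-3, Pow(Add(3, f), 2))
n = 552 (n = Mul(Rational(-1, 2), Mul(Mul(Add(-3, Pow(Add(3, 4), 2)), 4), -6)) = Mul(Rational(-1, 2), Mul(Mul(Add(-3, Pow(7, 2)), 4), -6)) = Mul(Rational(-1, 2), Mul(Mul(Add(-3, 49), 4), -6)) = Mul(Rational(-1, 2), Mul(Mul(46, 4), -6)) = Mul(Rational(-1, 2), Mul(184, -6)) = Mul(Rational(-1, 2), -1104) = 552)
Pow(Function('a')(n), -1) = Pow(Mul(143, 552), -1) = Pow(78936, -1) = Rational(1, 78936)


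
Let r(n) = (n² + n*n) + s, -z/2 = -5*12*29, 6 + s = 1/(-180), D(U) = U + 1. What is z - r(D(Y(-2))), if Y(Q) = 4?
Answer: 618481/180 ≈ 3436.0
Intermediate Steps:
D(U) = 1 + U
s = -1081/180 (s = -6 + 1/(-180) = -6 - 1/180 = -1081/180 ≈ -6.0056)
z = 3480 (z = -2*(-5*12)*29 = -(-120)*29 = -2*(-1740) = 3480)
r(n) = -1081/180 + 2*n² (r(n) = (n² + n*n) - 1081/180 = (n² + n²) - 1081/180 = 2*n² - 1081/180 = -1081/180 + 2*n²)
z - r(D(Y(-2))) = 3480 - (-1081/180 + 2*(1 + 4)²) = 3480 - (-1081/180 + 2*5²) = 3480 - (-1081/180 + 2*25) = 3480 - (-1081/180 + 50) = 3480 - 1*7919/180 = 3480 - 7919/180 = 618481/180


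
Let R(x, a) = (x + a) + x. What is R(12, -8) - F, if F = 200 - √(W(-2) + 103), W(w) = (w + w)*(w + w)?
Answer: -184 + √119 ≈ -173.09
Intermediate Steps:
W(w) = 4*w² (W(w) = (2*w)*(2*w) = 4*w²)
F = 200 - √119 (F = 200 - √(4*(-2)² + 103) = 200 - √(4*4 + 103) = 200 - √(16 + 103) = 200 - √119 ≈ 189.09)
R(x, a) = a + 2*x (R(x, a) = (a + x) + x = a + 2*x)
R(12, -8) - F = (-8 + 2*12) - (200 - √119) = (-8 + 24) + (-200 + √119) = 16 + (-200 + √119) = -184 + √119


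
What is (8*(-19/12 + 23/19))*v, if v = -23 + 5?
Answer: 1020/19 ≈ 53.684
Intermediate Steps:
v = -18
(8*(-19/12 + 23/19))*v = (8*(-19/12 + 23/19))*(-18) = (8*(-85/228))*(-18) = -170/57*(-18) = 1020/19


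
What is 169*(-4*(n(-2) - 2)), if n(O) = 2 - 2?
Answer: 1352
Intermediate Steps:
n(O) = 0
169*(-4*(n(-2) - 2)) = 169*(-4*(0 - 2)) = 169*(-4*(-2)) = 169*8 = 1352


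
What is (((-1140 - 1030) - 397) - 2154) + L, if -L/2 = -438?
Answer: -3845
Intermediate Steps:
L = 876 (L = -2*(-438) = 876)
(((-1140 - 1030) - 397) - 2154) + L = (((-1140 - 1030) - 397) - 2154) + 876 = ((-2170 - 397) - 2154) + 876 = (-2567 - 2154) + 876 = -4721 + 876 = -3845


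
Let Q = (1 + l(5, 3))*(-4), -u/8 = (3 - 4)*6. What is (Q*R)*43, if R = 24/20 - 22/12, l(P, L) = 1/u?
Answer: 40033/360 ≈ 111.20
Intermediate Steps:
u = 48 (u = -8*(3 - 4)*6 = -(-8)*6 = -8*(-6) = 48)
l(P, L) = 1/48
R = -19/30 (R = 24*(1/20) - 22*1/12 = 6/5 - 11/6 = -19/30 ≈ -0.63333)
Q = -49/12 (Q = (1 + 1/48)*(-4) = (49/48)*(-4) = -49/12 ≈ -4.0833)
(Q*R)*43 = -49/12*(-19/30)*43 = (931/360)*43 = 40033/360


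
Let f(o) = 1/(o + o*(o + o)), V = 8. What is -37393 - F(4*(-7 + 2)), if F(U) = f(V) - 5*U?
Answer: -5099049/136 ≈ -37493.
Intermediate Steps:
f(o) = 1/(o + 2*o²) (f(o) = 1/(o + o*(2*o)) = 1/(o + 2*o²))
F(U) = 1/136 - 5*U (F(U) = 1/(8*(1 + 2*8)) - 5*U = 1/(8*(1 + 16)) - 5*U = (⅛)/17 - 5*U = (⅛)*(1/17) - 5*U = 1/136 - 5*U)
-37393 - F(4*(-7 + 2)) = -37393 - (1/136 - 20*(-7 + 2)) = -37393 - (1/136 - 20*(-5)) = -37393 - (1/136 - 5*(-20)) = -37393 - (1/136 + 100) = -37393 - 1*13601/136 = -37393 - 13601/136 = -5099049/136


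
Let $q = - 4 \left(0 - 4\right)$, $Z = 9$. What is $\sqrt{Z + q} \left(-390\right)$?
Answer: $-1950$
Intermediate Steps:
$q = 16$ ($q = \left(-4\right) \left(-4\right) = 16$)
$\sqrt{Z + q} \left(-390\right) = \sqrt{9 + 16} \left(-390\right) = \sqrt{25} \left(-390\right) = 5 \left(-390\right) = -1950$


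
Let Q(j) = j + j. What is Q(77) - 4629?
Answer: -4475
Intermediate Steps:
Q(j) = 2*j
Q(77) - 4629 = 2*77 - 4629 = 154 - 4629 = -4475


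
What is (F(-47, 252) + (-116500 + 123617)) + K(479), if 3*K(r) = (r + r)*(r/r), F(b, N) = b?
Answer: 22168/3 ≈ 7389.3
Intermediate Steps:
K(r) = 2*r/3 (K(r) = ((r + r)*(r/r))/3 = ((2*r)*1)/3 = (2*r)/3 = 2*r/3)
(F(-47, 252) + (-116500 + 123617)) + K(479) = (-47 + (-116500 + 123617)) + (⅔)*479 = (-47 + 7117) + 958/3 = 7070 + 958/3 = 22168/3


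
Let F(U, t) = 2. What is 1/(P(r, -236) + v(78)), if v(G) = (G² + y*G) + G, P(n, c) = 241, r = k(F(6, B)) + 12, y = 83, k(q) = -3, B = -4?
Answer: 1/12877 ≈ 7.7658e-5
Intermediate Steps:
r = 9 (r = -3 + 12 = 9)
v(G) = G² + 84*G (v(G) = (G² + 83*G) + G = G² + 84*G)
1/(P(r, -236) + v(78)) = 1/(241 + 78*(84 + 78)) = 1/(241 + 78*162) = 1/(241 + 12636) = 1/12877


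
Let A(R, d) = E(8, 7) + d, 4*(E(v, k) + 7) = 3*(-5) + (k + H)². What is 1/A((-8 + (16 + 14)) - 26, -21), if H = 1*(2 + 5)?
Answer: 4/69 ≈ 0.057971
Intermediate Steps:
H = 7 (H = 1*7 = 7)
E(v, k) = -43/4 + (7 + k)²/4 (E(v, k) = -7 + (3*(-5) + (k + 7)²)/4 = -7 + (-15 + (7 + k)²)/4 = -7 + (-15/4 + (7 + k)²/4) = -43/4 + (7 + k)²/4)
A(R, d) = 153/4 + d (A(R, d) = (-43/4 + (7 + 7)²/4) + d = (-43/4 + (¼)*14²) + d = (-43/4 + (¼)*196) + d = (-43/4 + 49) + d = 153/4 + d)
1/A((-8 + (16 + 14)) - 26, -21) = 1/(153/4 - 21) = 1/(69/4) = 4/69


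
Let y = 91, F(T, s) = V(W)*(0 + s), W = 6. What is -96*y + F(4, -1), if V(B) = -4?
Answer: -8732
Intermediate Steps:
F(T, s) = -4*s (F(T, s) = -4*(0 + s) = -4*s)
-96*y + F(4, -1) = -96*91 - 4*(-1) = -8736 + 4 = -8732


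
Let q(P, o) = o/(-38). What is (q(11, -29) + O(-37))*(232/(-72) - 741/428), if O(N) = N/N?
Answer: -1278427/146376 ≈ -8.7339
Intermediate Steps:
q(P, o) = -o/38 (q(P, o) = o*(-1/38) = -o/38)
O(N) = 1
(q(11, -29) + O(-37))*(232/(-72) - 741/428) = (-1/38*(-29) + 1)*(232/(-72) - 741/428) = (29/38 + 1)*(232*(-1/72) - 741*1/428) = 67*(-29/9 - 741/428)/38 = (67/38)*(-19081/3852) = -1278427/146376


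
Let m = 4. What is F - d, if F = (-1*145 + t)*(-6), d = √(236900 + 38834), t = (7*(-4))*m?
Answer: 1542 - √275734 ≈ 1016.9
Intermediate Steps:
t = -112 (t = (7*(-4))*4 = -28*4 = -112)
d = √275734 ≈ 525.10
F = 1542 (F = (-1*145 - 112)*(-6) = (-145 - 112)*(-6) = -257*(-6) = 1542)
F - d = 1542 - √275734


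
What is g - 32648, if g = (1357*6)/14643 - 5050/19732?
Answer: -1572180873209/48155946 ≈ -32648.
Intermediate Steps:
g = 14451799/48155946 (g = 8142*(1/14643) - 5050*1/19732 = 2714/4881 - 2525/9866 = 14451799/48155946 ≈ 0.30010)
g - 32648 = 14451799/48155946 - 32648 = -1572180873209/48155946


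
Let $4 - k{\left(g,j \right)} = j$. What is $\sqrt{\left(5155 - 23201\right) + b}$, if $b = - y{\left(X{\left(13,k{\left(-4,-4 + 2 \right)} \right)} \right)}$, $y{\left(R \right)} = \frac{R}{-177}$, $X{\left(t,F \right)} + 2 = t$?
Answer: $\frac{i \sqrt{565361187}}{177} \approx 134.34 i$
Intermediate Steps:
$k{\left(g,j \right)} = 4 - j$
$X{\left(t,F \right)} = -2 + t$
$y{\left(R \right)} = - \frac{R}{177}$ ($y{\left(R \right)} = R \left(- \frac{1}{177}\right) = - \frac{R}{177}$)
$b = \frac{11}{177}$ ($b = - \frac{\left(-1\right) \left(-2 + 13\right)}{177} = - \frac{\left(-1\right) 11}{177} = \left(-1\right) \left(- \frac{11}{177}\right) = \frac{11}{177} \approx 0.062147$)
$\sqrt{\left(5155 - 23201\right) + b} = \sqrt{\left(5155 - 23201\right) + \frac{11}{177}} = \sqrt{-18046 + \frac{11}{177}} = \sqrt{- \frac{3194131}{177}} = \frac{i \sqrt{565361187}}{177}$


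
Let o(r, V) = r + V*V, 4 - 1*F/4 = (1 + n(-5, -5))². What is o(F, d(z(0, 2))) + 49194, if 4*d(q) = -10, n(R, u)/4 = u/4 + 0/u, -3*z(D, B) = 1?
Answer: 196609/4 ≈ 49152.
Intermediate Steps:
z(D, B) = -⅓ (z(D, B) = -⅓*1 = -⅓)
n(R, u) = u (n(R, u) = 4*(u/4 + 0/u) = 4*(u*(¼) + 0) = 4*(u/4 + 0) = 4*(u/4) = u)
F = -48 (F = 16 - 4*(1 - 5)² = 16 - 4*(-4)² = 16 - 4*16 = 16 - 64 = -48)
d(q) = -5/2 (d(q) = (¼)*(-10) = -5/2)
o(r, V) = r + V²
o(F, d(z(0, 2))) + 49194 = (-48 + (-5/2)²) + 49194 = (-48 + 25/4) + 49194 = -167/4 + 49194 = 196609/4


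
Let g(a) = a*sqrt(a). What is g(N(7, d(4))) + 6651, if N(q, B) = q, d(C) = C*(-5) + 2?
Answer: 6651 + 7*sqrt(7) ≈ 6669.5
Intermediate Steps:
d(C) = 2 - 5*C (d(C) = -5*C + 2 = 2 - 5*C)
g(a) = a**(3/2)
g(N(7, d(4))) + 6651 = 7**(3/2) + 6651 = 7*sqrt(7) + 6651 = 6651 + 7*sqrt(7)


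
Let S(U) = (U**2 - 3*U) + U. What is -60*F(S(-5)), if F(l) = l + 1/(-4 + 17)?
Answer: -27360/13 ≈ -2104.6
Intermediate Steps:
S(U) = U**2 - 2*U
F(l) = 1/13 + l (F(l) = l + 1/13 = 1/13 + l)
-60*F(S(-5)) = -60*(1/13 - 5*(-2 - 5)) = -60*(1/13 - 5*(-7)) = -60*(1/13 + 35) = -60*456/13 = -27360/13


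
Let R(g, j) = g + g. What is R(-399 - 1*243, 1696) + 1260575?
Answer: 1259291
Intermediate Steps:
R(g, j) = 2*g
R(-399 - 1*243, 1696) + 1260575 = 2*(-399 - 1*243) + 1260575 = 2*(-399 - 243) + 1260575 = 2*(-642) + 1260575 = -1284 + 1260575 = 1259291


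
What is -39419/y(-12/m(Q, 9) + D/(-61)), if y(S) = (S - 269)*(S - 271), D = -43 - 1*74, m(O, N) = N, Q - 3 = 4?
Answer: -1320102891/2430752320 ≈ -0.54308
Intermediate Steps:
Q = 7 (Q = 3 + 4 = 7)
D = -117 (D = -43 - 74 = -117)
y(S) = (-271 + S)*(-269 + S) (y(S) = (-269 + S)*(-271 + S) = (-271 + S)*(-269 + S))
-39419/y(-12/m(Q, 9) + D/(-61)) = -39419/(72899 + (-12/9 - 117/(-61))² - 540*(-12/9 - 117/(-61))) = -39419/(72899 + (-12*⅑ - 117*(-1/61))² - 540*(-12*⅑ - 117*(-1/61))) = -39419/(72899 + (-4/3 + 117/61)² - 540*(-4/3 + 117/61)) = -39419/(72899 + (107/183)² - 540*107/183) = -39419/(72899 + 11449/33489 - 19260/61) = -39419/2430752320/33489 = -39419*33489/2430752320 = -1320102891/2430752320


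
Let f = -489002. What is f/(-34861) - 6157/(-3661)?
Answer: 2004875499/127626121 ≈ 15.709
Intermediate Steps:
f/(-34861) - 6157/(-3661) = -489002/(-34861) - 6157/(-3661) = -489002*(-1/34861) - 6157*(-1/3661) = 489002/34861 + 6157/3661 = 2004875499/127626121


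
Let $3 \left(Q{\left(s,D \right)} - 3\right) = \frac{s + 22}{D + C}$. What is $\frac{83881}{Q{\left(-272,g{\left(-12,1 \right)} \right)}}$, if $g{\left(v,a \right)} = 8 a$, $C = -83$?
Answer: $\frac{754929}{37} \approx 20404.0$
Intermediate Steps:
$Q{\left(s,D \right)} = 3 + \frac{22 + s}{3 \left(-83 + D\right)}$ ($Q{\left(s,D \right)} = 3 + \frac{\left(s + 22\right) \frac{1}{D - 83}}{3} = 3 + \frac{\left(22 + s\right) \frac{1}{-83 + D}}{3} = 3 + \frac{\frac{1}{-83 + D} \left(22 + s\right)}{3} = 3 + \frac{22 + s}{3 \left(-83 + D\right)}$)
$\frac{83881}{Q{\left(-272,g{\left(-12,1 \right)} \right)}} = \frac{83881}{\frac{1}{3} \frac{1}{-83 + 8 \cdot 1} \left(-725 - 272 + 9 \cdot 8 \cdot 1\right)} = \frac{83881}{\frac{1}{3} \frac{1}{-83 + 8} \left(-725 - 272 + 9 \cdot 8\right)} = \frac{83881}{\frac{1}{3} \frac{1}{-75} \left(-725 - 272 + 72\right)} = \frac{83881}{\frac{1}{3} \left(- \frac{1}{75}\right) \left(-925\right)} = \frac{83881}{\frac{37}{9}} = 83881 \cdot \frac{9}{37} = \frac{754929}{37}$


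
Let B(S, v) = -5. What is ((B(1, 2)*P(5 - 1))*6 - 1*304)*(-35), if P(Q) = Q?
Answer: 14840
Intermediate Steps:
((B(1, 2)*P(5 - 1))*6 - 1*304)*(-35) = (-5*(5 - 1)*6 - 1*304)*(-35) = (-5*4*6 - 304)*(-35) = (-20*6 - 304)*(-35) = (-120 - 304)*(-35) = -424*(-35) = 14840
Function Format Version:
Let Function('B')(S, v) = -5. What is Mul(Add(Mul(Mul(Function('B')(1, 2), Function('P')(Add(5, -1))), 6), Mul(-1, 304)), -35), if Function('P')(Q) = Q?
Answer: 14840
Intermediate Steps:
Mul(Add(Mul(Mul(Function('B')(1, 2), Function('P')(Add(5, -1))), 6), Mul(-1, 304)), -35) = Mul(Add(Mul(Mul(-5, Add(5, -1)), 6), Mul(-1, 304)), -35) = Mul(Add(Mul(Mul(-5, 4), 6), -304), -35) = Mul(Add(Mul(-20, 6), -304), -35) = Mul(Add(-120, -304), -35) = Mul(-424, -35) = 14840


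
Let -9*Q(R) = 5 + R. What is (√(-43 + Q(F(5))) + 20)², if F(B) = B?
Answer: (60 + I*√397)²/9 ≈ 355.89 + 265.66*I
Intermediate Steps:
Q(R) = -5/9 - R/9 (Q(R) = -(5 + R)/9 = -5/9 - R/9)
(√(-43 + Q(F(5))) + 20)² = (√(-43 + (-5/9 - ⅑*5)) + 20)² = (√(-43 + (-5/9 - 5/9)) + 20)² = (√(-43 - 10/9) + 20)² = (√(-397/9) + 20)² = (I*√397/3 + 20)² = (20 + I*√397/3)²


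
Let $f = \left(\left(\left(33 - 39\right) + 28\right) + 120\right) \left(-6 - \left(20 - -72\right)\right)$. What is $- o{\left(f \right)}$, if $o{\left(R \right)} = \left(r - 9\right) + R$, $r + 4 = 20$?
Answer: $13909$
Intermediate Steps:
$r = 16$ ($r = -4 + 20 = 16$)
$f = -13916$ ($f = \left(\left(-6 + 28\right) + 120\right) \left(-6 - \left(20 + 72\right)\right) = \left(22 + 120\right) \left(-6 - 92\right) = 142 \left(-6 - 92\right) = 142 \left(-98\right) = -13916$)
$o{\left(R \right)} = 7 + R$ ($o{\left(R \right)} = \left(16 - 9\right) + R = 7 + R$)
$- o{\left(f \right)} = - (7 - 13916) = \left(-1\right) \left(-13909\right) = 13909$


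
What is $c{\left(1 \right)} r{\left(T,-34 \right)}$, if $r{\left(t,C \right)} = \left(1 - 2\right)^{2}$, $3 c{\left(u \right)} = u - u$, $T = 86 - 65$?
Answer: $0$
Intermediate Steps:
$T = 21$ ($T = 86 - 65 = 21$)
$c{\left(u \right)} = 0$ ($c{\left(u \right)} = \frac{u - u}{3} = \frac{1}{3} \cdot 0 = 0$)
$r{\left(t,C \right)} = 1$ ($r{\left(t,C \right)} = \left(-1\right)^{2} = 1$)
$c{\left(1 \right)} r{\left(T,-34 \right)} = 0 \cdot 1 = 0$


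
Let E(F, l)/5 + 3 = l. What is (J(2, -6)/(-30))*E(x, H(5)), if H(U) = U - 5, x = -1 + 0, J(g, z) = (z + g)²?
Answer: 8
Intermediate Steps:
J(g, z) = (g + z)²
x = -1
H(U) = -5 + U
E(F, l) = -15 + 5*l
(J(2, -6)/(-30))*E(x, H(5)) = ((2 - 6)²/(-30))*(-15 + 5*(-5 + 5)) = ((-4)²*(-1/30))*(-15 + 5*0) = (16*(-1/30))*(-15 + 0) = -8/15*(-15) = 8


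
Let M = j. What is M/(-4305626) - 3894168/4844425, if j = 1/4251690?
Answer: -14257473529668107669/17736589999187946900 ≈ -0.80385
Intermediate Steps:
j = 1/4251690 ≈ 2.3520e-7
M = 1/4251690 ≈ 2.3520e-7
M/(-4305626) - 3894168/4844425 = (1/4251690)/(-4305626) - 3894168/4844425 = (1/4251690)*(-1/4305626) - 3894168*1/4844425 = -1/18306187007940 - 3894168/4844425 = -14257473529668107669/17736589999187946900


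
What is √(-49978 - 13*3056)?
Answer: I*√89706 ≈ 299.51*I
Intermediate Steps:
√(-49978 - 13*3056) = √(-49978 - 39728) = √(-89706) = I*√89706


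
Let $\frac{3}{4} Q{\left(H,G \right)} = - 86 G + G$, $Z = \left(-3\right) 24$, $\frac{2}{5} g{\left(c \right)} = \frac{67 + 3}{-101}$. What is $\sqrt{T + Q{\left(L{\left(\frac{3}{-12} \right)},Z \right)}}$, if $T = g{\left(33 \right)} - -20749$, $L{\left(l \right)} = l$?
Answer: $\frac{\sqrt{294883034}}{101} \approx 170.02$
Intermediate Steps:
$g{\left(c \right)} = - \frac{175}{101}$ ($g{\left(c \right)} = \frac{5 \frac{67 + 3}{-101}}{2} = \frac{5 \cdot 70 \left(- \frac{1}{101}\right)}{2} = \frac{5}{2} \left(- \frac{70}{101}\right) = - \frac{175}{101}$)
$Z = -72$
$Q{\left(H,G \right)} = - \frac{340 G}{3}$ ($Q{\left(H,G \right)} = \frac{4 \left(- 86 G + G\right)}{3} = \frac{4 \left(- 85 G\right)}{3} = - \frac{340 G}{3}$)
$T = \frac{2095474}{101}$ ($T = - \frac{175}{101} - -20749 = - \frac{175}{101} + 20749 = \frac{2095474}{101} \approx 20747.0$)
$\sqrt{T + Q{\left(L{\left(\frac{3}{-12} \right)},Z \right)}} = \sqrt{\frac{2095474}{101} - -8160} = \sqrt{\frac{2095474}{101} + 8160} = \sqrt{\frac{2919634}{101}} = \frac{\sqrt{294883034}}{101}$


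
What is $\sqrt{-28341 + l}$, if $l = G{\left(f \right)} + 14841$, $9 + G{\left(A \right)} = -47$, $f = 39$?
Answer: $2 i \sqrt{3389} \approx 116.43 i$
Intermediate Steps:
$G{\left(A \right)} = -56$ ($G{\left(A \right)} = -9 - 47 = -56$)
$l = 14785$ ($l = -56 + 14841 = 14785$)
$\sqrt{-28341 + l} = \sqrt{-28341 + 14785} = \sqrt{-13556} = 2 i \sqrt{3389}$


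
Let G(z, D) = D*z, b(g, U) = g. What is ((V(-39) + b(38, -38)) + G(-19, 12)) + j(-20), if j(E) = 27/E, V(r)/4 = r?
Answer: -6947/20 ≈ -347.35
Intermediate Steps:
V(r) = 4*r
((V(-39) + b(38, -38)) + G(-19, 12)) + j(-20) = ((4*(-39) + 38) + 12*(-19)) + 27/(-20) = ((-156 + 38) - 228) + 27*(-1/20) = (-118 - 228) - 27/20 = -346 - 27/20 = -6947/20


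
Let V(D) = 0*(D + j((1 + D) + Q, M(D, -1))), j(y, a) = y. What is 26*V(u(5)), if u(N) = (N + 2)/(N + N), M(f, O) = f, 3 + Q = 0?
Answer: 0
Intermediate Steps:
Q = -3 (Q = -3 + 0 = -3)
u(N) = (2 + N)/(2*N) (u(N) = (2 + N)/((2*N)) = (2 + N)*(1/(2*N)) = (2 + N)/(2*N))
V(D) = 0 (V(D) = 0*(D + ((1 + D) - 3)) = 0*(D + (-2 + D)) = 0*(-2 + 2*D) = 0)
26*V(u(5)) = 26*0 = 0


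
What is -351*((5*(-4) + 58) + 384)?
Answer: -148122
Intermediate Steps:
-351*((5*(-4) + 58) + 384) = -351*((-20 + 58) + 384) = -351*(38 + 384) = -351*422 = -148122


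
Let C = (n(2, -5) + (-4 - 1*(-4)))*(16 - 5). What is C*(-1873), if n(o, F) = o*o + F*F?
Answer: -597487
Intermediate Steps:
n(o, F) = F**2 + o**2 (n(o, F) = o**2 + F**2 = F**2 + o**2)
C = 319 (C = (((-5)**2 + 2**2) + (-4 - 1*(-4)))*(16 - 5) = ((25 + 4) + (-4 + 4))*11 = (29 + 0)*11 = 29*11 = 319)
C*(-1873) = 319*(-1873) = -597487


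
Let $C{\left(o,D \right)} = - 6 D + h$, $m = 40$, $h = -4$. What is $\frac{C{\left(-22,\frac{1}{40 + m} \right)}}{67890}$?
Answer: $- \frac{163}{2715600} \approx -6.0024 \cdot 10^{-5}$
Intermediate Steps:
$C{\left(o,D \right)} = -4 - 6 D$ ($C{\left(o,D \right)} = - 6 D - 4 = -4 - 6 D$)
$\frac{C{\left(-22,\frac{1}{40 + m} \right)}}{67890} = \frac{-4 - \frac{6}{40 + 40}}{67890} = \left(-4 - \frac{6}{80}\right) \frac{1}{67890} = \left(-4 - \frac{3}{40}\right) \frac{1}{67890} = \left(- \frac{163}{40}\right) \frac{1}{67890} = - \frac{163}{2715600}$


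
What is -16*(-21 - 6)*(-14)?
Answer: -6048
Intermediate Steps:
-16*(-21 - 6)*(-14) = -16*(-27)*(-14) = 432*(-14) = -6048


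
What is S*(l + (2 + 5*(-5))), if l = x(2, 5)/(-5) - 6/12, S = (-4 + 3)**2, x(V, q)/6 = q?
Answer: -59/2 ≈ -29.500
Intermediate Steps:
x(V, q) = 6*q
S = 1 (S = (-1)**2 = 1)
l = -13/2 (l = (6*5)/(-5) - 6/12 = 30*(-1/5) - 6*1/12 = -6 - 1/2 = -13/2 ≈ -6.5000)
S*(l + (2 + 5*(-5))) = 1*(-13/2 + (2 + 5*(-5))) = 1*(-13/2 + (2 - 25)) = 1*(-13/2 - 23) = 1*(-59/2) = -59/2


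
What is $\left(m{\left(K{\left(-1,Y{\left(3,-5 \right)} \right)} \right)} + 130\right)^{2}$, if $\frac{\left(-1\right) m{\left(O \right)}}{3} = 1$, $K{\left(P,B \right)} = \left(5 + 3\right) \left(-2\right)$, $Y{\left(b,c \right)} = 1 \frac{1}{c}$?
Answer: $16129$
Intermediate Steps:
$Y{\left(b,c \right)} = \frac{1}{c}$
$K{\left(P,B \right)} = -16$ ($K{\left(P,B \right)} = 8 \left(-2\right) = -16$)
$m{\left(O \right)} = -3$ ($m{\left(O \right)} = \left(-3\right) 1 = -3$)
$\left(m{\left(K{\left(-1,Y{\left(3,-5 \right)} \right)} \right)} + 130\right)^{2} = \left(-3 + 130\right)^{2} = 127^{2} = 16129$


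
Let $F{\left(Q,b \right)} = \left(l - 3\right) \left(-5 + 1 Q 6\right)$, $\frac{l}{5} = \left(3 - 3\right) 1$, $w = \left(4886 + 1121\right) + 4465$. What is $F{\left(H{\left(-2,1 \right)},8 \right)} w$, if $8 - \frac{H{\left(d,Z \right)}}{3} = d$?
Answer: $-5497800$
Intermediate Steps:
$H{\left(d,Z \right)} = 24 - 3 d$
$w = 10472$ ($w = 6007 + 4465 = 10472$)
$l = 0$ ($l = 5 \left(3 - 3\right) 1 = 5 \cdot 0 \cdot 1 = 5 \cdot 0 = 0$)
$F{\left(Q,b \right)} = 15 - 18 Q$ ($F{\left(Q,b \right)} = \left(0 - 3\right) \left(-5 + 1 Q 6\right) = - 3 \left(-5 + Q 6\right) = - 3 \left(-5 + 6 Q\right) = 15 - 18 Q$)
$F{\left(H{\left(-2,1 \right)},8 \right)} w = \left(15 - 18 \left(24 - -6\right)\right) 10472 = \left(15 - 18 \left(24 + 6\right)\right) 10472 = \left(15 - 540\right) 10472 = \left(-525\right) 10472 = -5497800$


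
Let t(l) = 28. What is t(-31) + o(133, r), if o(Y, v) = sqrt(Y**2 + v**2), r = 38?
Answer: 28 + 19*sqrt(53) ≈ 166.32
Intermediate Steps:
t(-31) + o(133, r) = 28 + sqrt(133**2 + 38**2) = 28 + sqrt(17689 + 1444) = 28 + sqrt(19133) = 28 + 19*sqrt(53)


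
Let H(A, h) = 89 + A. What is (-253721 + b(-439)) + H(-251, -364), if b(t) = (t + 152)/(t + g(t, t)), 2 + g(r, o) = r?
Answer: -223416753/880 ≈ -2.5388e+5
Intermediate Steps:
g(r, o) = -2 + r
b(t) = (152 + t)/(-2 + 2*t) (b(t) = (t + 152)/(t + (-2 + t)) = (152 + t)/(-2 + 2*t))
(-253721 + b(-439)) + H(-251, -364) = (-253721 + (152 - 439)/(2*(-1 - 439))) + (89 - 251) = (-253721 + (½)*(-287)/(-440)) - 162 = (-253721 + (½)*(-1/440)*(-287)) - 162 = (-253721 + 287/880) - 162 = -223274193/880 - 162 = -223416753/880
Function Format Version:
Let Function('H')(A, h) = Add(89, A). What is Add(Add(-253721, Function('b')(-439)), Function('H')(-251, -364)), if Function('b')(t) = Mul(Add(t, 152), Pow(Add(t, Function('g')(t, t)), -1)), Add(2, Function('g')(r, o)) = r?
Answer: Rational(-223416753, 880) ≈ -2.5388e+5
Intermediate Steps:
Function('g')(r, o) = Add(-2, r)
Function('b')(t) = Mul(Pow(Add(-2, Mul(2, t)), -1), Add(152, t)) (Function('b')(t) = Mul(Add(t, 152), Pow(Add(t, Add(-2, t)), -1)) = Mul(Add(152, t), Pow(Add(-2, Mul(2, t)), -1)) = Mul(Pow(Add(-2, Mul(2, t)), -1), Add(152, t)))
Add(Add(-253721, Function('b')(-439)), Function('H')(-251, -364)) = Add(Add(-253721, Mul(Rational(1, 2), Pow(Add(-1, -439), -1), Add(152, -439))), Add(89, -251)) = Add(Add(-253721, Mul(Rational(1, 2), Pow(-440, -1), -287)), -162) = Add(Add(-253721, Mul(Rational(1, 2), Rational(-1, 440), -287)), -162) = Add(Add(-253721, Rational(287, 880)), -162) = Add(Rational(-223274193, 880), -162) = Rational(-223416753, 880)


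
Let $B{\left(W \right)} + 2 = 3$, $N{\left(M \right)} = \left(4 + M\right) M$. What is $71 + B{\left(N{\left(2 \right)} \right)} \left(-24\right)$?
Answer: $47$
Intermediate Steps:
$N{\left(M \right)} = M \left(4 + M\right)$
$B{\left(W \right)} = 1$ ($B{\left(W \right)} = -2 + 3 = 1$)
$71 + B{\left(N{\left(2 \right)} \right)} \left(-24\right) = 71 + 1 \left(-24\right) = 71 - 24 = 47$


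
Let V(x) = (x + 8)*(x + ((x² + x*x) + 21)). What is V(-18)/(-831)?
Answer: 2170/277 ≈ 7.8339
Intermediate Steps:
V(x) = (8 + x)*(21 + x + 2*x²) (V(x) = (8 + x)*(x + ((x² + x²) + 21)) = (8 + x)*(x + (2*x² + 21)) = (8 + x)*(x + (21 + 2*x²)) = (8 + x)*(21 + x + 2*x²))
V(-18)/(-831) = (168 + 2*(-18)³ + 17*(-18)² + 29*(-18))/(-831) = (168 + 2*(-5832) + 17*324 - 522)*(-1/831) = (168 - 11664 + 5508 - 522)*(-1/831) = -6510*(-1/831) = 2170/277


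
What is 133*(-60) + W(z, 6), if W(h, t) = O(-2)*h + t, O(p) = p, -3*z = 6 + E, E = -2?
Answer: -23914/3 ≈ -7971.3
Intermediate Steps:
z = -4/3 (z = -(6 - 2)/3 = -1/3*4 = -4/3 ≈ -1.3333)
W(h, t) = t - 2*h (W(h, t) = -2*h + t = t - 2*h)
133*(-60) + W(z, 6) = 133*(-60) + (6 - 2*(-4/3)) = -7980 + (6 + 8/3) = -7980 + 26/3 = -23914/3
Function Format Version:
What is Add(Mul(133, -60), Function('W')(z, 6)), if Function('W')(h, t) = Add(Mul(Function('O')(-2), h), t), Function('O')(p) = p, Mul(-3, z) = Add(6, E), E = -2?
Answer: Rational(-23914, 3) ≈ -7971.3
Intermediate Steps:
z = Rational(-4, 3) (z = Mul(Rational(-1, 3), Add(6, -2)) = Mul(Rational(-1, 3), 4) = Rational(-4, 3) ≈ -1.3333)
Function('W')(h, t) = Add(t, Mul(-2, h)) (Function('W')(h, t) = Add(Mul(-2, h), t) = Add(t, Mul(-2, h)))
Add(Mul(133, -60), Function('W')(z, 6)) = Add(Mul(133, -60), Add(6, Mul(-2, Rational(-4, 3)))) = Add(-7980, Add(6, Rational(8, 3))) = Add(-7980, Rational(26, 3)) = Rational(-23914, 3)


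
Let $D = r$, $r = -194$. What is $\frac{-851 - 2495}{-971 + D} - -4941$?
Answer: $\frac{5759611}{1165} \approx 4943.9$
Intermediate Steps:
$D = -194$
$\frac{-851 - 2495}{-971 + D} - -4941 = \frac{-851 - 2495}{-971 - 194} - -4941 = - \frac{3346}{-1165} + 4941 = \left(-3346\right) \left(- \frac{1}{1165}\right) + 4941 = \frac{3346}{1165} + 4941 = \frac{5759611}{1165}$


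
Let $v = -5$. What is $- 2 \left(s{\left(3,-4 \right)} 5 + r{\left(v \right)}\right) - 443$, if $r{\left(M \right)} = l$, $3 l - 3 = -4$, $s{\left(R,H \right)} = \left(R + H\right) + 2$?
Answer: $- \frac{1357}{3} \approx -452.33$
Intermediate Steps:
$s{\left(R,H \right)} = 2 + H + R$ ($s{\left(R,H \right)} = \left(H + R\right) + 2 = 2 + H + R$)
$l = - \frac{1}{3}$ ($l = 1 + \frac{1}{3} \left(-4\right) = 1 - \frac{4}{3} = - \frac{1}{3} \approx -0.33333$)
$r{\left(M \right)} = - \frac{1}{3}$
$- 2 \left(s{\left(3,-4 \right)} 5 + r{\left(v \right)}\right) - 443 = - 2 \left(\left(2 - 4 + 3\right) 5 - \frac{1}{3}\right) - 443 = - 2 \left(1 \cdot 5 - \frac{1}{3}\right) - 443 = - 2 \left(5 - \frac{1}{3}\right) - 443 = \left(-2\right) \frac{14}{3} - 443 = - \frac{28}{3} - 443 = - \frac{1357}{3}$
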